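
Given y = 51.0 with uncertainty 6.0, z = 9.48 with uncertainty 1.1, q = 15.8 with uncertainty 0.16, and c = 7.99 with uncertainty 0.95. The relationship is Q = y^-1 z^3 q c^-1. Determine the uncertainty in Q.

Relative error in a monomial: (δQ/Q)² = Σ (nᵢ · δxᵢ/xᵢ)².
  (-1·δy/y)² = (-1×0.118)² = 0.0138;  (3·δz/z)² = (3×0.116)² = 0.121;  (1·δq/q)² = (1×0.0101)² = 0.000103;  (-1·δc/c)² = (-1×0.119)² = 0.0141
δQ/Q = √(0.149) = 0.386
Q = 33.0, so δQ = 0.386 × 33.0 = 12.8.

12.8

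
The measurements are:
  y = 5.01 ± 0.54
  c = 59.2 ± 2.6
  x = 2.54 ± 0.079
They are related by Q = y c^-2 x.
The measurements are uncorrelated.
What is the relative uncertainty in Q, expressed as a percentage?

14.2%

Products/powers → add relative errors in quadrature, weighted by exponent:
  (1·δy/y)² = (1×0.108)² = 0.0116;  (-2·δc/c)² = (-2×0.0439)² = 0.00772;  (1·δx/x)² = (1×0.0311)² = 0.000967
δQ/Q = √(0.0203) = 0.142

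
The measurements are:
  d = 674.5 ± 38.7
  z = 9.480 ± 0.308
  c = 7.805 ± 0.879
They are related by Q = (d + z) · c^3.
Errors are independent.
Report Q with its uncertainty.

(3.252 ± 1.11) × 10^5

Let u = d + z = 684.0. δu = √(δd² + δz²) = √(1500 + 0.0949) = 38.7, so δu/u = 0.0566.
Q is then a monomial in u, c:
δQ/Q = √((δu/u)² + (3·δc/c)²) = √(0.00320 + 0.114) = 0.343
Q = 325200, so δQ = 0.343 × 325200 = 1.11e+05.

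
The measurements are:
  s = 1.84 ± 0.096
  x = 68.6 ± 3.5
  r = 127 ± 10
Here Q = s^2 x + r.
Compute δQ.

Let p = s^2·x = 232. δp/p = √((2·δs/s)² + (1·δx/x)²) = √(0.0109 + 0.00260) = 0.116, so δp = 27.0.
Q = p + r: δQ = √(δp² + δr²) = √(728 + 100) = 28.8

28.8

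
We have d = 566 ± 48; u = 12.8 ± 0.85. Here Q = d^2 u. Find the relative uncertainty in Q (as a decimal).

Q is a product of powers, so relative uncertainties combine in quadrature:
  (2·δd/d)² = (2×0.0848)² = 0.0288;  (1·δu/u)² = (1×0.0664)² = 0.00441
δQ/Q = √(0.0332) = 0.182

0.182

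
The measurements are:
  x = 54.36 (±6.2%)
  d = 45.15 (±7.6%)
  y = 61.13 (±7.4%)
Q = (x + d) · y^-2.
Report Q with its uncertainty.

Let u = x + d = 99.51. δu = √(δx² + δd²) = √(11.4 + 11.8) = 4.81, so δu/u = 0.0483.
Q is then a monomial in u, y:
δQ/Q = √((δu/u)² + (-2·δy/y)²) = √(0.00234 + 0.0219) = 0.156
Q = 0.02663, so δQ = 0.156 × 0.02663 = 0.00415.

0.02663 ± 0.00415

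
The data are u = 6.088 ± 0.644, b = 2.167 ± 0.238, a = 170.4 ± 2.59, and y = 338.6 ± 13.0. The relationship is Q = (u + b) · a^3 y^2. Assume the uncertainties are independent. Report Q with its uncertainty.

(4.683 ± 0.571) × 10^12

Let w = u + b = 8.255. δw = √(δu² + δb²) = √(0.415 + 0.0566) = 0.687, so δw/w = 0.0832.
Q is then a monomial in w, a, y:
δQ/Q = √((δw/w)² + (3·δa/a)² + (2·δy/y)²) = √(0.00692 + 0.00208 + 0.00590) = 0.122
Q = 4.683e+12, so δQ = 0.122 × 4.683e+12 = 5.71e+11.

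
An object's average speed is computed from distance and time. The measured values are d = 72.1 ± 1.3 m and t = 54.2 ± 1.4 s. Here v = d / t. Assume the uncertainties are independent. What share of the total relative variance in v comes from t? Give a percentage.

67.2%

(δv/v)² = (1·δd/d)² + (-1·δt/t)²
  d term: (1×0.0180)² = 0.000325
  t term: (-1×0.0258)² = 0.000667
Total = 0.000992. Share from t = 0.000667/0.000992 = 0.672.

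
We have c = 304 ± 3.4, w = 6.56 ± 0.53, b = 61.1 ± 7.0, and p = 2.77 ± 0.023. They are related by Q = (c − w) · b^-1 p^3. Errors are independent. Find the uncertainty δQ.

Let u = c − w = 297. δu = √(δc² + δw²) = √(11.6 + 0.281) = 3.44, so δu/u = 0.0116.
Q is then a monomial in u, b, p:
δQ/Q = √((δu/u)² + (-1·δb/b)² + (3·δp/p)²) = √(0.000134 + 0.0131 + 0.000620) = 0.118
Q = 103, so δQ = 0.118 × 103 = 12.2.

12.2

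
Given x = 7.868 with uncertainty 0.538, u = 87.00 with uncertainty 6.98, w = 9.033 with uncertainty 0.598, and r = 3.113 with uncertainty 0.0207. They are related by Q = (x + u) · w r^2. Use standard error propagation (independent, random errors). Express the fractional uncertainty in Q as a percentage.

10.0%

Let h = x + u = 94.87. δh = √(δx² + δu²) = √(0.289 + 48.7) = 7.00, so δh/h = 0.0738.
Q is then a monomial in h, w, r:
δQ/Q = √((δh/h)² + (1·δw/w)² + (2·δr/r)²) = √(0.00545 + 0.00438 + 0.000177) = 0.100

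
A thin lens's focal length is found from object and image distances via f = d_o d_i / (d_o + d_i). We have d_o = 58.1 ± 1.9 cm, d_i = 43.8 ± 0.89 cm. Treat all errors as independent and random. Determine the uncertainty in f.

∂f/∂d_o = (d_i/(d_o+d_i))² = 0.185;  ∂f/∂d_i = (d_o/(d_o+d_i))² = 0.325
δf = √((∂f/∂d_o · δd_o)² + (∂f/∂d_i · δd_i)²) = √(0.123 + 0.0837) = 0.455 cm

0.455 cm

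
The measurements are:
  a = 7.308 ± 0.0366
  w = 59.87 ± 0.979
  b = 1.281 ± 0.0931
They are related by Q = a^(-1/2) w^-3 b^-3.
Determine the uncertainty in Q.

Since Q is a product/quotient, work with relative uncertainties:
  (−½·δa/a)² = (-0.5×0.00501)² = 6.27e-06;  (-3·δw/w)² = (-3×0.0164)² = 0.00241;  (-3·δb/b)² = (-3×0.0727)² = 0.0475
δQ/Q = √(0.0500) = 0.223
Q = 8.2e-07, so δQ = 0.223 × 8.2e-07 = 1.83e-07.

1.83e-07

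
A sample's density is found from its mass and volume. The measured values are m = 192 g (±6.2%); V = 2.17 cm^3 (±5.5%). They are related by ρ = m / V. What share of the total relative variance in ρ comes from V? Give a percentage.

(δρ/ρ)² = (1·δm/m)² + (-1·δV/V)²
  m term: (1×0.0620)² = 0.00384
  V term: (-1×0.0550)² = 0.00302
Total = 0.00687. Share from V = 0.00302/0.00687 = 0.440.

44.0%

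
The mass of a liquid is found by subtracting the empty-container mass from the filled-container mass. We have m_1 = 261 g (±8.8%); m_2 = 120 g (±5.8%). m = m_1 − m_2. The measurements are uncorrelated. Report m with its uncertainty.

141 ± 24.0 g

Each term contributes (cᵢ δxᵢ)² to (δm)²:
  (δm_1)² = 528;  (δm_2)² = 48.4
δm = √(576) = 24.0 g
m = 141 g.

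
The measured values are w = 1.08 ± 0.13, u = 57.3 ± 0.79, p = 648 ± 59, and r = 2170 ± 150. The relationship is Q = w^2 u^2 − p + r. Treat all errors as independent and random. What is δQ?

Let h = w^2·u^2 = 3830. δh/h = √((2·δw/w)² + (2·δu/u)²) = √(0.0580 + 0.000760) = 0.242, so δh = 928.
Q = h − p + r: δQ = √(δh² + δp² + δr²) = √(8.61e+05 + 3480 + 22500) = 942

942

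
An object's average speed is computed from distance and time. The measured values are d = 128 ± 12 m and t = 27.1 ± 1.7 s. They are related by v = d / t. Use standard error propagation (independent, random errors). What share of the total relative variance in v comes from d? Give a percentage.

(δv/v)² = (1·δd/d)² + (-1·δt/t)²
  d term: (1×0.0938)² = 0.00879
  t term: (-1×0.0627)² = 0.00394
Total = 0.0127. Share from d = 0.00879/0.0127 = 0.691.

69.1%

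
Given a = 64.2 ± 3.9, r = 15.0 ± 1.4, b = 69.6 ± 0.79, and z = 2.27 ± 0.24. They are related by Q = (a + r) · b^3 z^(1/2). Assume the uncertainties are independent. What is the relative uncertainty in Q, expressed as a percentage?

8.18%

Let u = a + r = 79.2. δu = √(δa² + δr²) = √(15.2 + 1.96) = 4.14, so δu/u = 0.0523.
Q is then a monomial in u, b, z:
δQ/Q = √((δu/u)² + (3·δb/b)² + (½·δz/z)²) = √(0.00274 + 0.00116 + 0.00279) = 0.0818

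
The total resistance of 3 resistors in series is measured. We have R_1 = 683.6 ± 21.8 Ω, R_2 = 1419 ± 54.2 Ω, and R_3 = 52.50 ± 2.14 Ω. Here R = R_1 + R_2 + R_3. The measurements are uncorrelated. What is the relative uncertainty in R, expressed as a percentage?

Sums and differences: (δR)² = Σ (cᵢ δxᵢ)².
  (δR_1)² = 475;  (δR_2)² = 2940;  (δR_3)² = 4.58
δR = √(3420) = 58.5 Ω
R = 2155 Ω, so δR/R = 58.5/2155 = 0.0271.

2.71%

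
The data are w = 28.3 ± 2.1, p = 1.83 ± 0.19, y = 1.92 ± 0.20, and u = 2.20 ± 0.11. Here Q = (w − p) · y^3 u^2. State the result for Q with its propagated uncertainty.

Let h = w − p = 26.5. δh = √(δw² + δp²) = √(4.41 + 0.0361) = 2.11, so δh/h = 0.0797.
Q is then a monomial in h, y, u:
δQ/Q = √((δh/h)² + (3·δy/y)² + (2·δu/u)²) = √(0.00635 + 0.0977 + 0.0100) = 0.338
Q = 907, so δQ = 0.338 × 907 = 306.

907 ± 306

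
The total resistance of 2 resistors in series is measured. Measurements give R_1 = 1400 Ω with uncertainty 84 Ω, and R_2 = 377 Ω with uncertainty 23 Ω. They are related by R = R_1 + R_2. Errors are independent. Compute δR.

87.1 Ω

For a sum/difference, combine absolute errors in quadrature:
  (δR_1)² = 7060;  (δR_2)² = 529
δR = √(7580) = 87.1 Ω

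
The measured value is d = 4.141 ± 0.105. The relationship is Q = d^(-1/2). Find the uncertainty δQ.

0.00623

Q is a product of powers, so relative uncertainties combine in quadrature:
  (−½·δd/d)² = (-0.5×0.0254)² = 0.000161
δQ/Q = √(0.000161) = 0.0127
Q = 0.4914, so δQ = 0.0127 × 0.4914 = 0.00623.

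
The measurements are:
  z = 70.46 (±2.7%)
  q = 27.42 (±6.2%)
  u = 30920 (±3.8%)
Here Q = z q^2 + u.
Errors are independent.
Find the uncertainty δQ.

Let p = z·q^2 = 52980. δp/p = √((1·δz/z)² + (2·δq/q)²) = √(0.000729 + 0.0154) = 0.127, so δp = 6720.
Q = p + u: δQ = √(δp² + δu²) = √(4.52e+07 + 1.38e+06) = 6820

6820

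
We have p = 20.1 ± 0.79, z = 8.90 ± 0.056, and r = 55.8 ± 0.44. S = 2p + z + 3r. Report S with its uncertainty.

Each term contributes (cᵢ δxᵢ)² to (δS)²:
  (2·δp)² = 2.50;  (δz)² = 0.00314;  (3·δr)² = 1.74
δS = √(4.24) = 2.06
S = 216.

216 ± 2.06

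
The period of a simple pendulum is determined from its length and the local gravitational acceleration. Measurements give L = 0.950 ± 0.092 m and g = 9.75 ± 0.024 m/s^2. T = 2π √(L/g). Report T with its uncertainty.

Since T is a product/quotient, work with relative uncertainties:
  (½·δL/L)² = (0.5×0.0968)² = 0.00234;  (−½·δg/g)² = (-0.5×0.00246)² = 1.51e-06
δT/T = √(0.00235) = 0.0484
T = 1.96 s, so δT = 0.0484 × 1.96 = 0.0950 s.

1.96 ± 0.0950 s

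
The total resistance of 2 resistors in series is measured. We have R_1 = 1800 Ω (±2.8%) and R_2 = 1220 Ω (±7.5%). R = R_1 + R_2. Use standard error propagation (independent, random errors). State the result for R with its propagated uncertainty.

Sums and differences: (δR)² = Σ (cᵢ δxᵢ)².
  (δR_1)² = 2540;  (δR_2)² = 8370
δR = √(10900) = 104 Ω
R = 3020 Ω.

3020 ± 104 Ω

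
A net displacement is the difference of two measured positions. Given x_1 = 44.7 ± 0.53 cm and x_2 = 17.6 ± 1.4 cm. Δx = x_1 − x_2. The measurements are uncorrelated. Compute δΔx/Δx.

0.0552

Absolute uncertainties add in quadrature for a linear combination:
  (δx_1)² = 0.281;  (δx_2)² = 1.96
δΔx = √(2.24) = 1.50 cm
Δx = 27.1 cm, so δΔx/Δx = 1.50/27.1 = 0.0552.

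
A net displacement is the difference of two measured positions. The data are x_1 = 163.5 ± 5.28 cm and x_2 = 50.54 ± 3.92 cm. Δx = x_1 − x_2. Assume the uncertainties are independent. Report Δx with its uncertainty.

113.0 ± 6.58 cm

For a sum/difference, combine absolute errors in quadrature:
  (δx_1)² = 27.9;  (δx_2)² = 15.4
δΔx = √(43.2) = 6.58 cm
Δx = 113.0 cm.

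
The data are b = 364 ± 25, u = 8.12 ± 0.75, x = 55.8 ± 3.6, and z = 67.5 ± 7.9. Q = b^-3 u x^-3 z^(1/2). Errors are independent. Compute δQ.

2.41e-12

Relative error in a monomial: (δQ/Q)² = Σ (nᵢ · δxᵢ/xᵢ)².
  (-3·δb/b)² = (-3×0.0687)² = 0.0425;  (1·δu/u)² = (1×0.0924)² = 0.00853;  (-3·δx/x)² = (-3×0.0645)² = 0.0375;  (½·δz/z)² = (0.5×0.117)² = 0.00342
δQ/Q = √(0.0919) = 0.303
Q = 7.96e-12, so δQ = 0.303 × 7.96e-12 = 2.41e-12.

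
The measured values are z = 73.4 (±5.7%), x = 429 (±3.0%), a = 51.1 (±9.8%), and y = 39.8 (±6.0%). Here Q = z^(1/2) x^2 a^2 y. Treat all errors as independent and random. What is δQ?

Since Q is a product/quotient, work with relative uncertainties:
  (½·δz/z)² = (0.5×0.0570)² = 0.000812;  (2·δx/x)² = (2×0.0300)² = 0.00360;  (2·δa/a)² = (2×0.0980)² = 0.0384;  (1·δy/y)² = (1×0.0600)² = 0.00360
δQ/Q = √(0.0464) = 0.215
Q = 1.64e+11, so δQ = 0.215 × 1.64e+11 = 3.53e+10.

3.53e+10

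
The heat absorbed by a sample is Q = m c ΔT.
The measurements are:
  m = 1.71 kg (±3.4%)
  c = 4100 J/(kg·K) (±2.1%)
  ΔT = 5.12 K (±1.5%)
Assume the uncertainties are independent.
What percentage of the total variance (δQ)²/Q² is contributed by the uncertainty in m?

63.4%

(δQ/Q)² = (1·δm/m)² + (1·δc/c)² + (1·δΔT/ΔT)²
  m term: (1×0.0340)² = 0.00116
  c term: (1×0.0210)² = 0.000441
  ΔT term: (1×0.0150)² = 0.000225
Total = 0.00182. Share from m = 0.00116/0.00182 = 0.634.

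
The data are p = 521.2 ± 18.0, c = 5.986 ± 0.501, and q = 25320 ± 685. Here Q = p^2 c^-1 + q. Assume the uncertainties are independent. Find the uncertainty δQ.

Let w = p^2·c^-1 = 45380. δw/w = √((2·δp/p)² + (-1·δc/c)²) = √(0.00477 + 0.00700) = 0.109, so δw = 4920.
Q = w + q: δQ = √(δw² + δq²) = √(2.43e+07 + 4.69e+05) = 4970

4970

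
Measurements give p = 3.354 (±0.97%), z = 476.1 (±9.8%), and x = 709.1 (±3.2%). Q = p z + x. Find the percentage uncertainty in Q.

6.89%

Let w = p·z = 1597. δw/w = √((1·δp/p)² + (1·δz/z)²) = √(9.41e-05 + 0.00960) = 0.0985, so δw = 157.
Q = w + x: δQ = √(δw² + δx²) = √(24700 + 515) = 159
Q = 2306, so δQ/Q = 159/2306 = 0.0689.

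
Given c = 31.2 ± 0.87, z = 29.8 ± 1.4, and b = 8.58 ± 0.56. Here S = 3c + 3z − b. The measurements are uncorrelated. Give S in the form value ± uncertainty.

174 ± 4.98

S is a linear combination, so absolute uncertainties add in quadrature:
  (3·δc)² = 6.81;  (3·δz)² = 17.6;  (δb)² = 0.314
δS = √(24.8) = 4.98
S = 174.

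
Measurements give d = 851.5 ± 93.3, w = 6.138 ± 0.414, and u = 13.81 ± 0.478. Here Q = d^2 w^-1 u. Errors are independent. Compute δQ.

3.78e+05

For a monomial Q ∝ d^2, w^-1, u, fractional errors add in quadrature:
  (2·δd/d)² = (2×0.110)² = 0.0480;  (-1·δw/w)² = (-1×0.0674)² = 0.00455;  (1·δu/u)² = (1×0.0346)² = 0.00120
δQ/Q = √(0.0538) = 0.232
Q = 1.631e+06, so δQ = 0.232 × 1.631e+06 = 3.78e+05.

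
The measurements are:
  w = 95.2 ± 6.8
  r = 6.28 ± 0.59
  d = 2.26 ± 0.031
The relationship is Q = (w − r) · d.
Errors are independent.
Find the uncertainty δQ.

Let u = w − r = 88.9. δu = √(δw² + δr²) = √(46.2 + 0.348) = 6.83, so δu/u = 0.0768.
Q is then a monomial in u, d:
δQ/Q = √((δu/u)² + (1·δd/d)²) = √(0.00589 + 0.000188) = 0.0780
Q = 201, so δQ = 0.0780 × 201 = 15.7.

15.7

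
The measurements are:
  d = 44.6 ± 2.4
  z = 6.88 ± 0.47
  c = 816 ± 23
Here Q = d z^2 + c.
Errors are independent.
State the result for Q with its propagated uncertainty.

Let p = d·z^2 = 2110. δp/p = √((1·δd/d)² + (2·δz/z)²) = √(0.00290 + 0.0187) = 0.147, so δp = 310.
Q = p + c: δQ = √(δp² + δc²) = √(96100 + 529) = 311
Q = 2930.

2930 ± 311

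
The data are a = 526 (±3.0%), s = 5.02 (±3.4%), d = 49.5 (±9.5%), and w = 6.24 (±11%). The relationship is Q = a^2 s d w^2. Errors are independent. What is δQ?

Since Q is a product/quotient, work with relative uncertainties:
  (2·δa/a)² = (2×0.0300)² = 0.00360;  (1·δs/s)² = (1×0.0340)² = 0.00116;  (1·δd/d)² = (1×0.0950)² = 0.00902;  (2·δw/w)² = (2×0.110)² = 0.0484
δQ/Q = √(0.0622) = 0.249
Q = 2.68e+09, so δQ = 0.249 × 2.68e+09 = 6.68e+08.

6.68e+08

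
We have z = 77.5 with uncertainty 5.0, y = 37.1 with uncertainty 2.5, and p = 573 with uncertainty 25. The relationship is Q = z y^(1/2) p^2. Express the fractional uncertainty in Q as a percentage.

11.4%

Q is a product of powers, so relative uncertainties combine in quadrature:
  (1·δz/z)² = (1×0.0645)² = 0.00416;  (½·δy/y)² = (0.5×0.0674)² = 0.00114;  (2·δp/p)² = (2×0.0436)² = 0.00761
δQ/Q = √(0.0129) = 0.114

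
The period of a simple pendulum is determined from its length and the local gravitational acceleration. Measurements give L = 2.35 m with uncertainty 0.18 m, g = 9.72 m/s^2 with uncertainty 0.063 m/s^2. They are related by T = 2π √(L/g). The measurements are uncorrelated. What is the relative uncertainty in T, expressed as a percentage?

3.84%

For a monomial T ∝ L^(1/2), g^(-1/2), fractional errors add in quadrature:
  (½·δL/L)² = (0.5×0.0766)² = 0.00147;  (−½·δg/g)² = (-0.5×0.00648)² = 1.05e-05
δT/T = √(0.00148) = 0.0384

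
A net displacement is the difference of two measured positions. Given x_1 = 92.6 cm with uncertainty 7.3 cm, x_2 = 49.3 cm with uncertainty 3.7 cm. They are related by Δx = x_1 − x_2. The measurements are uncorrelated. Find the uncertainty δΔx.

8.18 cm

Absolute uncertainties add in quadrature for a linear combination:
  (δx_1)² = 53.3;  (δx_2)² = 13.7
δΔx = √(67.0) = 8.18 cm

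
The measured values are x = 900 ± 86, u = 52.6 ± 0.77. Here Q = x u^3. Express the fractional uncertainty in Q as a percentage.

Each factor contributes (exponent × relative error)² to (δQ/Q)²:
  (1·δx/x)² = (1×0.0956)² = 0.00913;  (3·δu/u)² = (3×0.0146)² = 0.00193
δQ/Q = √(0.0111) = 0.105

10.5%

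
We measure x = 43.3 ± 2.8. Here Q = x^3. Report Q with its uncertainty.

81200 ± 15700

Q ∝ x^3, so δQ/Q = |3| · δx/x = 3 × 0.0647 = 0.194.
Q = 81200, so δQ = 0.194 × 81200 = 15700.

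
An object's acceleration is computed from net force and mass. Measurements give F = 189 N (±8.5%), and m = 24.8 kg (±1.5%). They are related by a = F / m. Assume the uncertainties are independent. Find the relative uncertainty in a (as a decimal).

0.0863

Since a is a product/quotient, work with relative uncertainties:
  (1·δF/F)² = (1×0.0850)² = 0.00723;  (-1·δm/m)² = (-1×0.0150)² = 0.000225
δa/a = √(0.00745) = 0.0863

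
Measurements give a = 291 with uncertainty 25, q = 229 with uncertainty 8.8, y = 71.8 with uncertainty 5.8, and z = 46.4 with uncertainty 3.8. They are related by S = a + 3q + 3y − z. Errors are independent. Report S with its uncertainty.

1150 ± 40.5

For a sum/difference, combine absolute errors in quadrature:
  (δa)² = 625;  (3·δq)² = 697;  (3·δy)² = 303;  (δz)² = 14.4
δS = √(1640) = 40.5
S = 1150.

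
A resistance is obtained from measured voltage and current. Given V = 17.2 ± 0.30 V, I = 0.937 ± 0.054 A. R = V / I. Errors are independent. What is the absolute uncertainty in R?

1.11 Ω

Relative error in a monomial: (δR/R)² = Σ (nᵢ · δxᵢ/xᵢ)².
  (1·δV/V)² = (1×0.0174)² = 0.000304;  (-1·δI/I)² = (-1×0.0576)² = 0.00332
δR/R = √(0.00363) = 0.0602
R = 18.4 Ω, so δR = 0.0602 × 18.4 = 1.11 Ω.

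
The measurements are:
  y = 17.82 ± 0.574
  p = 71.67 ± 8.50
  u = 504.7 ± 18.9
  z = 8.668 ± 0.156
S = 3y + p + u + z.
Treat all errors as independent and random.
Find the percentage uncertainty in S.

3.26%

For a sum/difference, combine absolute errors in quadrature:
  (3·δy)² = 2.97;  (δp)² = 72.2;  (δu)² = 357;  (δz)² = 0.0243
δS = √(432) = 20.8
S = 638.5, so δS/S = 20.8/638.5 = 0.0326.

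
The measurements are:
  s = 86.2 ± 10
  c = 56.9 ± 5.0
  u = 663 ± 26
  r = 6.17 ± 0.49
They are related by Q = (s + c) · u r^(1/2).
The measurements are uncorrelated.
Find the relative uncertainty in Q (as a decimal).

0.0960

Let w = s + c = 143. δw = √(δs² + δc²) = √(100 + 25.0) = 11.2, so δw/w = 0.0781.
Q is then a monomial in w, u, r:
δQ/Q = √((δw/w)² + (1·δu/u)² + (½·δr/r)²) = √(0.00610 + 0.00154 + 0.00158) = 0.0960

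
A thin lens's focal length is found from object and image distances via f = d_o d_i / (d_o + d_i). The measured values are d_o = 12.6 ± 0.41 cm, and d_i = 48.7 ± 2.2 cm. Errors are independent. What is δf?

0.275 cm

∂f/∂d_o = (d_i/(d_o+d_i))² = 0.631;  ∂f/∂d_i = (d_o/(d_o+d_i))² = 0.0422
δf = √((∂f/∂d_o · δd_o)² + (∂f/∂d_i · δd_i)²) = √(0.0670 + 0.00864) = 0.275 cm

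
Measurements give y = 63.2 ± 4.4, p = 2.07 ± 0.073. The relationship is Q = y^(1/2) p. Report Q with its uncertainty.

16.5 ± 0.815

Since Q is a product/quotient, work with relative uncertainties:
  (½·δy/y)² = (0.5×0.0696)² = 0.00121;  (1·δp/p)² = (1×0.0353)² = 0.00124
δQ/Q = √(0.00246) = 0.0496
Q = 16.5, so δQ = 0.0496 × 16.5 = 0.815.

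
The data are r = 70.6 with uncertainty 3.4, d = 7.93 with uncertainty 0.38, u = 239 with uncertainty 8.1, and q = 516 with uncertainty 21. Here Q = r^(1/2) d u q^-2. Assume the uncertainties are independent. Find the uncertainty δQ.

0.00617

Products/powers → add relative errors in quadrature, weighted by exponent:
  (½·δr/r)² = (0.5×0.0482)² = 0.000580;  (1·δd/d)² = (1×0.0479)² = 0.00230;  (1·δu/u)² = (1×0.0339)² = 0.00115;  (-2·δq/q)² = (-2×0.0407)² = 0.00663
δQ/Q = √(0.0106) = 0.103
Q = 0.0598, so δQ = 0.103 × 0.0598 = 0.00617.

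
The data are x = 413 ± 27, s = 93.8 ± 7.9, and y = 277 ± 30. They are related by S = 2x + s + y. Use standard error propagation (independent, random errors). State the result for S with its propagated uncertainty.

Each term contributes (cᵢ δxᵢ)² to (δS)²:
  (2·δx)² = 2920;  (δs)² = 62.4;  (δy)² = 900
δS = √(3880) = 62.3
S = 1200.

1200 ± 62.3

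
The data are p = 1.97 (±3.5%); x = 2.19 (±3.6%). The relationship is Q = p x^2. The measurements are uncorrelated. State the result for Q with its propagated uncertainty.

For a monomial Q ∝ p, x^2, fractional errors add in quadrature:
  (1·δp/p)² = (1×0.0350)² = 0.00123;  (2·δx/x)² = (2×0.0360)² = 0.00518
δQ/Q = √(0.00641) = 0.0801
Q = 9.45, so δQ = 0.0801 × 9.45 = 0.756.

9.45 ± 0.756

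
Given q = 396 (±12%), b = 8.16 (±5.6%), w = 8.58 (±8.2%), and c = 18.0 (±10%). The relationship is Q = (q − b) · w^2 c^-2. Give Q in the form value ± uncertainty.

Let u = q − b = 388. δu = √(δq² + δb²) = √(2260 + 0.209) = 47.5, so δu/u = 0.123.
Q is then a monomial in u, w, c:
δQ/Q = √((δu/u)² + (2·δw/w)² + (-2·δc/c)²) = √(0.0150 + 0.0269 + 0.0400) = 0.286
Q = 88.1, so δQ = 0.286 × 88.1 = 25.2.

88.1 ± 25.2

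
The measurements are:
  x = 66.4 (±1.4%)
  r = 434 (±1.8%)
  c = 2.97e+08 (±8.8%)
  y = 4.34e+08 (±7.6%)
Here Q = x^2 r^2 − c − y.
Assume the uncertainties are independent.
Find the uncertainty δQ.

Let p = x^2·r^2 = 8.3e+08. δp/p = √((2·δx/x)² + (2·δr/r)²) = √(0.000784 + 0.00130) = 0.0456, so δp = 3.79e+07.
Q = p − c − y: δQ = √(δp² + δc² + δy²) = √(1.43e+15 + 6.83e+14 + 1.09e+15) = 5.66e+07

5.66e+07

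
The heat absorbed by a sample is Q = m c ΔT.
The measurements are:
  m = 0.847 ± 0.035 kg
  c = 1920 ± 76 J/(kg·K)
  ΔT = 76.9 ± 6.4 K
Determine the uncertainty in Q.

Each factor contributes (exponent × relative error)² to (δQ/Q)²:
  (1·δm/m)² = (1×0.0413)² = 0.00171;  (1·δc/c)² = (1×0.0396)² = 0.00157;  (1·δΔT/ΔT)² = (1×0.0832)² = 0.00693
δQ/Q = √(0.0102) = 0.101
Q = 1.25e+05 J, so δQ = 0.101 × 1.25e+05 = 12600 J.

12600 J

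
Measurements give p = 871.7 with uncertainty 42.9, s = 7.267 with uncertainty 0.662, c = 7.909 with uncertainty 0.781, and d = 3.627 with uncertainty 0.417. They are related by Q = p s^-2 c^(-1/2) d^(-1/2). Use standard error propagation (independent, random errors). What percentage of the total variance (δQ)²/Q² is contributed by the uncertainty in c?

5.89%

(δQ/Q)² = (1·δp/p)² + (-2·δs/s)² + (−½·δc/c)² + (−½·δd/d)²
  p term: (1×0.0492)² = 0.00242
  s term: (-2×0.0911)² = 0.0332
  c term: (-0.5×0.0987)² = 0.00244
  d term: (-0.5×0.115)² = 0.00330
Total = 0.0414. Share from c = 0.00244/0.0414 = 0.0589.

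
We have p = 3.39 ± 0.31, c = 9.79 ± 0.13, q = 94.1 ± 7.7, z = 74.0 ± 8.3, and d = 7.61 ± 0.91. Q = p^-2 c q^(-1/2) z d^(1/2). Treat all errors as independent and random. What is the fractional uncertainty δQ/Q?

Since Q is a product/quotient, work with relative uncertainties:
  (-2·δp/p)² = (-2×0.0914)² = 0.0334;  (1·δc/c)² = (1×0.0133)² = 0.000176;  (−½·δq/q)² = (-0.5×0.0818)² = 0.00167;  (1·δz/z)² = (1×0.112)² = 0.0126;  (½·δd/d)² = (0.5×0.120)² = 0.00357
δQ/Q = √(0.0515) = 0.227

0.227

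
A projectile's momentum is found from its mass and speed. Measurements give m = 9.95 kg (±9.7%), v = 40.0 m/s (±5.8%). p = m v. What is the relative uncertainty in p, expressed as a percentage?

11.3%

Products/powers → add relative errors in quadrature, weighted by exponent:
  (1·δm/m)² = (1×0.0970)² = 0.00941;  (1·δv/v)² = (1×0.0580)² = 0.00336
δp/p = √(0.0128) = 0.113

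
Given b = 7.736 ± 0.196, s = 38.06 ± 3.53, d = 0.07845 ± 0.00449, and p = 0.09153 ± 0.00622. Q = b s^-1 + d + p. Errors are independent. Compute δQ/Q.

0.0562

Let w = b·s^-1 = 0.2033. δw/w = √((1·δb/b)² + (-1·δs/s)²) = √(0.000642 + 0.00860) = 0.0961, so δw = 0.0195.
Q = w + d + p: δQ = √(δw² + δd² + δp²) = √(0.000382 + 2.02e-05 + 3.87e-05) = 0.0210
Q = 0.3732, so δQ/Q = 0.0210/0.3732 = 0.0562.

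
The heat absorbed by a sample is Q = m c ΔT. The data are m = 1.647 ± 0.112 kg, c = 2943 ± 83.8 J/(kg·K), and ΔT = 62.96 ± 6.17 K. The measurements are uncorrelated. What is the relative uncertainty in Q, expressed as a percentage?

Products/powers → add relative errors in quadrature, weighted by exponent:
  (1·δm/m)² = (1×0.0680)² = 0.00462;  (1·δc/c)² = (1×0.0285)² = 0.000811;  (1·δΔT/ΔT)² = (1×0.0980)² = 0.00960
δQ/Q = √(0.0150) = 0.123

12.3%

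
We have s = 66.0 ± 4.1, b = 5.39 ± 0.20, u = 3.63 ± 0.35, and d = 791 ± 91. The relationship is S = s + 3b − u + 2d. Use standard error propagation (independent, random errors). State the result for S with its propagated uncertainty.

Absolute uncertainties add in quadrature for a linear combination:
  (δs)² = 16.8;  (3·δb)² = 0.360;  (δu)² = 0.122;  (2·δd)² = 33100
δS = √(33100) = 182
S = 1660.

1660 ± 182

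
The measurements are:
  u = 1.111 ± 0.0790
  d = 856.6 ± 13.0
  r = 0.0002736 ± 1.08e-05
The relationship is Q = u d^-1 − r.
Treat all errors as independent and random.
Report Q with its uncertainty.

Let p = u·d^-1 = 0.001297. δp/p = √((1·δu/u)² + (-1·δd/d)²) = √(0.00506 + 0.000230) = 0.0727, so δp = 9.43e-05.
Q = p − r: δQ = √(δp² + δr²) = √(8.89e-09 + 1.17e-10) = 9.49e-05
Q = 0.001023.

(1.023 ± 0.0949) × 10^-3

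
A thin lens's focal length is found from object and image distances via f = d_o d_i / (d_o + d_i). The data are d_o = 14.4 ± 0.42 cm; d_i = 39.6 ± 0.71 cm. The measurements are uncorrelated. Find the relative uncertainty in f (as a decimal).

0.0219

∂f/∂d_o = (d_i/(d_o+d_i))² = 0.538;  ∂f/∂d_i = (d_o/(d_o+d_i))² = 0.0711
δf = √((∂f/∂d_o · δd_o)² + (∂f/∂d_i · δd_i)²) = √(0.0510 + 0.00255) = 0.231 cm
f = 10.6 cm, so δf/f = 0.231/10.6 = 0.0219.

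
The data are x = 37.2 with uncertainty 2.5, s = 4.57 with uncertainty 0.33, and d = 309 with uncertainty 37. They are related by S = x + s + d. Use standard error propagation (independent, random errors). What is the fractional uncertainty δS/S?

0.106

Absolute uncertainties add in quadrature for a linear combination:
  (δx)² = 6.25;  (δs)² = 0.109;  (δd)² = 1370
δS = √(1380) = 37.1
S = 351, so δS/S = 37.1/351 = 0.106.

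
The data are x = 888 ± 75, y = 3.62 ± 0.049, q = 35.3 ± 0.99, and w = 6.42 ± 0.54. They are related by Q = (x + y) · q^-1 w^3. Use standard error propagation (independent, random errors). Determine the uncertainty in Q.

Let u = x + y = 892. δu = √(δx² + δy²) = √(5620 + 0.00240) = 75.0, so δu/u = 0.0841.
Q is then a monomial in u, q, w:
δQ/Q = √((δu/u)² + (-1·δq/q)² + (3·δw/w)²) = √(0.00708 + 0.000787 + 0.0637) = 0.267
Q = 6680, so δQ = 0.267 × 6680 = 1790.

1790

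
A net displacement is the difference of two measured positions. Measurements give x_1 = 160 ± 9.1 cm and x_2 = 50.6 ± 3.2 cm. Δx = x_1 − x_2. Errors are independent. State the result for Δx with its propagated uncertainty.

Sums and differences: (δΔx)² = Σ (cᵢ δxᵢ)².
  (δx_1)² = 82.8;  (δx_2)² = 10.2
δΔx = √(93.0) = 9.65 cm
Δx = 109 cm.

109 ± 9.65 cm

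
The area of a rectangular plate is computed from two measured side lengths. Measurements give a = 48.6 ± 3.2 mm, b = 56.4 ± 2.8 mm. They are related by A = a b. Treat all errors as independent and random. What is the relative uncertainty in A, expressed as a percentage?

A is a product of powers, so relative uncertainties combine in quadrature:
  (1·δa/a)² = (1×0.0658)² = 0.00434;  (1·δb/b)² = (1×0.0496)² = 0.00246
δA/A = √(0.00680) = 0.0825

8.25%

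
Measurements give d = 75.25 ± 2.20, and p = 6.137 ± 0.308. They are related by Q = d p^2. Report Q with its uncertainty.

For a monomial Q ∝ d, p^2, fractional errors add in quadrature:
  (1·δd/d)² = (1×0.0292)² = 0.000855;  (2·δp/p)² = (2×0.0502)² = 0.0101
δQ/Q = √(0.0109) = 0.105
Q = 2834, so δQ = 0.105 × 2834 = 296.

2834 ± 296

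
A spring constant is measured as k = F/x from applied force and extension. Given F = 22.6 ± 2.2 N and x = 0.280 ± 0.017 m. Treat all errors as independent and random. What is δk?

Relative error in a monomial: (δk/k)² = Σ (nᵢ · δxᵢ/xᵢ)².
  (1·δF/F)² = (1×0.0973)² = 0.00948;  (-1·δx/x)² = (-1×0.0607)² = 0.00369
δk/k = √(0.0132) = 0.115
k = 80.7 N/m, so δk = 0.115 × 80.7 = 9.26 N/m.

9.26 N/m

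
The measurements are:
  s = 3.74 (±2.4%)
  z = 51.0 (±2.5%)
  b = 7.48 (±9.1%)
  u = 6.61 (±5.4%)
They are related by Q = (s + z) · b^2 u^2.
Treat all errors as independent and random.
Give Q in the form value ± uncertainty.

Let w = s + z = 54.7. δw = √(δs² + δz²) = √(0.00806 + 1.63) = 1.28, so δw/w = 0.0233.
Q is then a monomial in w, b, u:
δQ/Q = √((δw/w)² + (2·δb/b)² + (2·δu/u)²) = √(0.000545 + 0.0331 + 0.0117) = 0.213
Q = 1.34e+05, so δQ = 0.213 × 1.34e+05 = 28500.

(1.34 ± 0.285) × 10^5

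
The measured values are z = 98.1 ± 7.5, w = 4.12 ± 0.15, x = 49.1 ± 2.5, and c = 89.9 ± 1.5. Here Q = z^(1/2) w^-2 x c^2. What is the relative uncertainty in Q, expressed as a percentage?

10.2%

For a monomial Q ∝ z^(1/2), w^-2, x, c^2, fractional errors add in quadrature:
  (½·δz/z)² = (0.5×0.0765)² = 0.00146;  (-2·δw/w)² = (-2×0.0364)² = 0.00530;  (1·δx/x)² = (1×0.0509)² = 0.00259;  (2·δc/c)² = (2×0.0167)² = 0.00111
δQ/Q = √(0.0105) = 0.102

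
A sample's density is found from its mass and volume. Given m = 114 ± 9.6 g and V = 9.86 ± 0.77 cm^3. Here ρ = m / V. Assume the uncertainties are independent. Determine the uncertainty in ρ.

Each factor contributes (exponent × relative error)² to (δρ/ρ)²:
  (1·δm/m)² = (1×0.0842)² = 0.00709;  (-1·δV/V)² = (-1×0.0781)² = 0.00610
δρ/ρ = √(0.0132) = 0.115
ρ = 11.6 g/cm^3, so δρ = 0.115 × 11.6 = 1.33 g/cm^3.

1.33 g/cm^3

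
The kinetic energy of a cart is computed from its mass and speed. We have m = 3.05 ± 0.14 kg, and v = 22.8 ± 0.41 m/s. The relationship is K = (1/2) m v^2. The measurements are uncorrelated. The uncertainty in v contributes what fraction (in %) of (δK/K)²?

38.0%

(δK/K)² = (1·δm/m)² + (2·δv/v)²
  m term: (1×0.0459)² = 0.00211
  v term: (2×0.0180)² = 0.00129
Total = 0.00340. Share from v = 0.00129/0.00340 = 0.380.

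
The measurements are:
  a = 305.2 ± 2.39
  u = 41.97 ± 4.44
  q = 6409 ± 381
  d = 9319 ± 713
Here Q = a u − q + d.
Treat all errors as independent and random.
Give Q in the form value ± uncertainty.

Let p = a·u = 12810. δp/p = √((1·δa/a)² + (1·δu/u)²) = √(6.13e-05 + 0.0112) = 0.106, so δp = 1360.
Q = p − q + d: δQ = √(δp² + δq² + δd²) = √(1.85e+06 + 1.45e+05 + 5.08e+05) = 1580
Q = 15720.

15720 ± 1580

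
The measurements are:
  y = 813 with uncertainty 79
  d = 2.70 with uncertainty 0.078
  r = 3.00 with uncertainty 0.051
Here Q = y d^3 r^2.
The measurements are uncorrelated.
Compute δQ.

19400

Relative error in a monomial: (δQ/Q)² = Σ (nᵢ · δxᵢ/xᵢ)².
  (1·δy/y)² = (1×0.0972)² = 0.00944;  (3·δd/d)² = (3×0.0289)² = 0.00751;  (2·δr/r)² = (2×0.0170)² = 0.00116
δQ/Q = √(0.0181) = 0.135
Q = 1.44e+05, so δQ = 0.135 × 1.44e+05 = 19400.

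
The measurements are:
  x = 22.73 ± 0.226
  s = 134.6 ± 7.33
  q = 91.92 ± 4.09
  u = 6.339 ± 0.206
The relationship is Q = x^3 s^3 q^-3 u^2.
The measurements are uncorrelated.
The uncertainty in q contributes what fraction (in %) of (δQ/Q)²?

35.9%

(δQ/Q)² = (3·δx/x)² + (3·δs/s)² + (-3·δq/q)² + (2·δu/u)²
  x term: (3×0.00994)² = 0.000890
  s term: (3×0.0545)² = 0.0267
  q term: (-3×0.0445)² = 0.0178
  u term: (2×0.0325)² = 0.00422
Total = 0.0496. Share from q = 0.0178/0.0496 = 0.359.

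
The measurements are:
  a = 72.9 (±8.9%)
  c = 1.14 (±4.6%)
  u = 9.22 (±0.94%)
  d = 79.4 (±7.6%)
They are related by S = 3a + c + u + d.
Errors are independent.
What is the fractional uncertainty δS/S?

0.0661

For a sum/difference, combine absolute errors in quadrature:
  (3·δa)² = 379;  (δc)² = 0.00275;  (δu)² = 0.00751;  (δd)² = 36.4
δS = √(415) = 20.4
S = 308, so δS/S = 20.4/308 = 0.0661.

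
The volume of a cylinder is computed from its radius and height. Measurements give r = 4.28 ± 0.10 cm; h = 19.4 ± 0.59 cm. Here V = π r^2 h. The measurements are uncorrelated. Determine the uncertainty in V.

Products/powers → add relative errors in quadrature, weighted by exponent:
  (2·δr/r)² = (2×0.0234)² = 0.00218;  (1·δh/h)² = (1×0.0304)² = 0.000925
δV/V = √(0.00311) = 0.0558
V = 1120 cm^3, so δV = 0.0558 × 1120 = 62.2 cm^3.

62.2 cm^3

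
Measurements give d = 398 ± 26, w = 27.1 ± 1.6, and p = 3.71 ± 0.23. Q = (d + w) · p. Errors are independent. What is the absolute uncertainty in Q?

Let u = d + w = 425. δu = √(δd² + δw²) = √(676 + 2.56) = 26.0, so δu/u = 0.0613.
Q is then a monomial in u, p:
δQ/Q = √((δu/u)² + (1·δp/p)²) = √(0.00375 + 0.00384) = 0.0872
Q = 1580, so δQ = 0.0872 × 1580 = 137.

137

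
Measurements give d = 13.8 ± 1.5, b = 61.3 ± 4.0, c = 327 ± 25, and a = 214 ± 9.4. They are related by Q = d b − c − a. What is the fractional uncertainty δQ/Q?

Let p = d·b = 846. δp/p = √((1·δd/d)² + (1·δb/b)²) = √(0.0118 + 0.00426) = 0.127, so δp = 107.
Q = p − c − a: δQ = √(δp² + δc² + δa²) = √(11500 + 625 + 88.4) = 111
Q = 305, so δQ/Q = 111/305 = 0.362.

0.362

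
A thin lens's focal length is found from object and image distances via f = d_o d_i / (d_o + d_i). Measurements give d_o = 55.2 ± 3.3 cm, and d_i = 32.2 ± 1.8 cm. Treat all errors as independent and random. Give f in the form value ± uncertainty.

∂f/∂d_o = (d_i/(d_o+d_i))² = 0.136;  ∂f/∂d_i = (d_o/(d_o+d_i))² = 0.399
δf = √((∂f/∂d_o · δd_o)² + (∂f/∂d_i · δd_i)²) = √(0.201 + 0.516) = 0.846 cm
f = 20.3 cm.

20.3 ± 0.846 cm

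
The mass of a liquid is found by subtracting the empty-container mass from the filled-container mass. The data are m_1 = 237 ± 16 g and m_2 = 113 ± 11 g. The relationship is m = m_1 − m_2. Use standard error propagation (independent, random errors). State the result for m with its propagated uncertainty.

124 ± 19.4 g

For a sum/difference, combine absolute errors in quadrature:
  (δm_1)² = 256;  (δm_2)² = 121
δm = √(377) = 19.4 g
m = 124 g.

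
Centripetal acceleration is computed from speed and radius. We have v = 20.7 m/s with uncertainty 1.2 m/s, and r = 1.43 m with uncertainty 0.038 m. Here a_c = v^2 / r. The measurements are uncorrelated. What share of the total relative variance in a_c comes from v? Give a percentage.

(δa_c/a_c)² = (2·δv/v)² + (-1·δr/r)²
  v term: (2×0.0580)² = 0.0134
  r term: (-1×0.0266)² = 0.000706
Total = 0.0141. Share from v = 0.0134/0.0141 = 0.950.

95.0%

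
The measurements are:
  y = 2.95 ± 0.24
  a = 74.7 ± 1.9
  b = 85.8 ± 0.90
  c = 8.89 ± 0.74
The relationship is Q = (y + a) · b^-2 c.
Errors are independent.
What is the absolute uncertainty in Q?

Let u = y + a = 77.7. δu = √(δy² + δa²) = √(0.0576 + 3.61) = 1.92, so δu/u = 0.0247.
Q is then a monomial in u, b, c:
δQ/Q = √((δu/u)² + (-2·δb/b)² + (1·δc/c)²) = √(0.000608 + 0.000440 + 0.00693) = 0.0893
Q = 0.0938, so δQ = 0.0893 × 0.0938 = 0.00838.

0.00838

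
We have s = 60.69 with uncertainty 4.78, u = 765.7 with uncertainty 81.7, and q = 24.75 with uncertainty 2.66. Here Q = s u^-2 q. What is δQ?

0.000645

Each factor contributes (exponent × relative error)² to (δQ/Q)²:
  (1·δs/s)² = (1×0.0788)² = 0.00620;  (-2·δu/u)² = (-2×0.107)² = 0.0455;  (1·δq/q)² = (1×0.107)² = 0.0116
δQ/Q = √(0.0633) = 0.252
Q = 0.002562, so δQ = 0.252 × 0.002562 = 0.000645.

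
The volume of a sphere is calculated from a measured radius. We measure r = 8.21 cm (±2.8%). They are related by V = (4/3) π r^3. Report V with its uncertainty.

V ∝ r^3, so δV/V = |3| · δr/r = 3 × 0.0280 = 0.0840.
V = 2320 cm^3, so δV = 0.0840 × 2320 = 195 cm^3.

2320 ± 195 cm^3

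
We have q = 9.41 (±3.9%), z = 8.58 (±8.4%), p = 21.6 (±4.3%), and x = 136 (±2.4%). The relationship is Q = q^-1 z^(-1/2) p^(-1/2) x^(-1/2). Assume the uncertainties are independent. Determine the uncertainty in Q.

4.18e-05

Relative error in a monomial: (δQ/Q)² = Σ (nᵢ · δxᵢ/xᵢ)².
  (-1·δq/q)² = (-1×0.0390)² = 0.00152;  (−½·δz/z)² = (-0.5×0.0840)² = 0.00176;  (−½·δp/p)² = (-0.5×0.0430)² = 0.000462;  (−½·δx/x)² = (-0.5×0.0240)² = 0.000144
δQ/Q = √(0.00389) = 0.0624
Q = 0.000669, so δQ = 0.0624 × 0.000669 = 4.18e-05.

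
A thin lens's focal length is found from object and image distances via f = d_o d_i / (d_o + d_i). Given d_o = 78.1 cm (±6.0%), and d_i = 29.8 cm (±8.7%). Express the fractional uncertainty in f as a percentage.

∂f/∂d_o = (d_i/(d_o+d_i))² = 0.0763;  ∂f/∂d_i = (d_o/(d_o+d_i))² = 0.524
δf = √((∂f/∂d_o · δd_o)² + (∂f/∂d_i · δd_i)²) = √(0.128 + 1.84) = 1.40 cm
f = 21.6 cm, so δf/f = 1.40/21.6 = 0.0651.

6.51%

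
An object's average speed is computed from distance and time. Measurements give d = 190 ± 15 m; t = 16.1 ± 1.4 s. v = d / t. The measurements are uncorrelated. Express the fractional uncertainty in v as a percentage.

11.7%

For a monomial v ∝ d, t^-1, fractional errors add in quadrature:
  (1·δd/d)² = (1×0.0789)² = 0.00623;  (-1·δt/t)² = (-1×0.0870)² = 0.00756
δv/v = √(0.0138) = 0.117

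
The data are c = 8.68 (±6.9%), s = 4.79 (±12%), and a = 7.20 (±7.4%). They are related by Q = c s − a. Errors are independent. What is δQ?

Let p = c·s = 41.6. δp/p = √((1·δc/c)² + (1·δs/s)²) = √(0.00476 + 0.0144) = 0.138, so δp = 5.76.
Q = p − a: δQ = √(δp² + δa²) = √(33.1 + 0.284) = 5.78

5.78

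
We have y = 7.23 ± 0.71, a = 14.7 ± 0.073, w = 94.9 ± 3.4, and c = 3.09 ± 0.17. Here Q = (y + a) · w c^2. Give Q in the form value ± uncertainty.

Let u = y + a = 21.9. δu = √(δy² + δa²) = √(0.504 + 0.00533) = 0.714, so δu/u = 0.0325.
Q is then a monomial in u, w, c:
δQ/Q = √((δu/u)² + (1·δw/w)² + (2·δc/c)²) = √(0.00106 + 0.00128 + 0.0121) = 0.120
Q = 19900, so δQ = 0.120 × 19900 = 2390.

19900 ± 2390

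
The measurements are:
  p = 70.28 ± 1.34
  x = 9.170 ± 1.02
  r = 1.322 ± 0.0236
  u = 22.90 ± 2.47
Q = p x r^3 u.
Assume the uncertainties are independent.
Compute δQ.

5630

For a monomial Q ∝ p, x, r^3, u, fractional errors add in quadrature:
  (1·δp/p)² = (1×0.0191)² = 0.000364;  (1·δx/x)² = (1×0.111)² = 0.0124;  (3·δr/r)² = (3×0.0179)² = 0.00287;  (1·δu/u)² = (1×0.108)² = 0.0116
δQ/Q = √(0.0272) = 0.165
Q = 34100, so δQ = 0.165 × 34100 = 5630.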